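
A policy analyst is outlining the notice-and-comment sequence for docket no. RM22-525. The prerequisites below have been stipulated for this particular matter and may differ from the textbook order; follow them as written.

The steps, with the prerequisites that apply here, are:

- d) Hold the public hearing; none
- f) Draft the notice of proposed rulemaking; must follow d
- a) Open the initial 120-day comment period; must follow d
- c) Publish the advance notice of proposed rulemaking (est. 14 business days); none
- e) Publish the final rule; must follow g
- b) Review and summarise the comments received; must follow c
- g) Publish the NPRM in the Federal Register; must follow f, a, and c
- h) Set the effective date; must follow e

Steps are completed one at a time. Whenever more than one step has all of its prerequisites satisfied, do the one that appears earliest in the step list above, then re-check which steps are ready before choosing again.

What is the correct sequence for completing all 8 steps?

d, f, a, c, b, g, e, h

d and c have no prerequisites; d is listed earlier, so d is first.
Ready: f, a and c. f is listed earlier → f.
Ready: a and c. a is listed earlier → a.
Next only c has its prerequisites met → c.
Now b and g have their prerequisites met. b is listed earlier, so b next.
g needed f, a and c, now all done → g.
e needed g, now all done → e.
h needed e, now all done → h.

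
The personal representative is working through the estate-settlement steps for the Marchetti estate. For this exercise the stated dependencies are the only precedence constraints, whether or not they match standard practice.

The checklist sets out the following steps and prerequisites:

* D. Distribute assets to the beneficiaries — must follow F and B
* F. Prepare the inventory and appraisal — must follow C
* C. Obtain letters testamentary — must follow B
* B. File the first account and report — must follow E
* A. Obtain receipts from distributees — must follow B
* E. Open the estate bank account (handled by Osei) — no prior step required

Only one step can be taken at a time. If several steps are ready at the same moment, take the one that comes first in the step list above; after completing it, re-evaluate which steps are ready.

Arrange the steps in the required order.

E B C F D A

E has no prerequisites → E first.
That leaves B as the only ready step → B.
Now C and A have their prerequisites met. C is listed earlier, so C next.
F now also ready, so the ready set is {F, A}; F is listed earlier → F.
D now also ready, so the ready set is {D, A}; D is listed earlier → D.
A is the only step now ready → A.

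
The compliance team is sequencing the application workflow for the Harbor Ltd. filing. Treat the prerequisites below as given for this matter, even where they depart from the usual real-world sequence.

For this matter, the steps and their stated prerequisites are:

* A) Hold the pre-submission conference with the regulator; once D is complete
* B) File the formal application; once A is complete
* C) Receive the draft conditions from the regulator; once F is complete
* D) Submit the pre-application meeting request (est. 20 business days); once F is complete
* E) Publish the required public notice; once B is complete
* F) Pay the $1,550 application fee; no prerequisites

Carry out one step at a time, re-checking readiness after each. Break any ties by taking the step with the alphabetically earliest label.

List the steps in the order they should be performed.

F, C, D, A, B, E

F has no prerequisites → F first.
Ready: C and D. C has the earlier label → C.
D is the only step now ready → D.
A is the only step now ready → A.
B is the only step now ready → B.
E needed B, now all done → E.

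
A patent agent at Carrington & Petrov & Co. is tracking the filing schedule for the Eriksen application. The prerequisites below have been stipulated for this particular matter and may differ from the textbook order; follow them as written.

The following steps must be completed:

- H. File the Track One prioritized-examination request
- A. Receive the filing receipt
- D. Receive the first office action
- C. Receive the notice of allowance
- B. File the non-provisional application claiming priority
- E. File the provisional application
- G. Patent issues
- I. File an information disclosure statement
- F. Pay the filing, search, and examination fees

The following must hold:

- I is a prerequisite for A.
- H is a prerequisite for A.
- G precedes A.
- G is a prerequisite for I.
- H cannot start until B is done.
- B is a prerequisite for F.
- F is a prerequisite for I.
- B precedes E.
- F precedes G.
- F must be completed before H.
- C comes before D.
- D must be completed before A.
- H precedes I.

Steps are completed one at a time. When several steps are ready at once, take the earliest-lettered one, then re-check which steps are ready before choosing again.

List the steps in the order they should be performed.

Nothing is required for B and C. B has the earlier label → B first.
Now C, E and F have their prerequisites met. C has the earlier label, so C next.
D, E and F are all available; D has the earlier label → D.
Ready: E and F. E has the earlier label → E.
F needed B, now all done → F.
Now G and H have their prerequisites met. G has the earlier label, so G next.
H needed B and F, now all done → H.
That leaves I as the only ready step → I.
A needed D, G, H and I, now all done → A.

B → C → D → E → F → G → H → I → A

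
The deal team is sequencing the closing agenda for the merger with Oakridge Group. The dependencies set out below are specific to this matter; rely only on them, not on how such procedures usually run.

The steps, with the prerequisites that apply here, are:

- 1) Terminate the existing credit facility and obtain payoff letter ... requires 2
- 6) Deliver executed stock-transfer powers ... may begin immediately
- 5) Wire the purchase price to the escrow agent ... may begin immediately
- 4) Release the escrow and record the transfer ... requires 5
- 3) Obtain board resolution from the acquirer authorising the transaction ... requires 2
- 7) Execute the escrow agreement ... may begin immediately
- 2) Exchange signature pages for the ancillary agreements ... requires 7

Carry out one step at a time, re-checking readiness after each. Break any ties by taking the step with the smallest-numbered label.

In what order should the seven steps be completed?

Nothing is required for 5, 6 and 7. 5 has the earlier label → 5 first.
Now 4, 6 and 7 have their prerequisites met. 4 has the earlier label, so 4 next.
Now 6 and 7 have their prerequisites met. 6 has the earlier label, so 6 next.
Next only 7 has its prerequisites met → 7.
2 needed 7, now all done → 2.
Now 1 and 3 have their prerequisites met. 1 has the earlier label, so 1 next.
Next only 3 has its prerequisites met → 3.

5, 4, 6, 7, 2, 1, 3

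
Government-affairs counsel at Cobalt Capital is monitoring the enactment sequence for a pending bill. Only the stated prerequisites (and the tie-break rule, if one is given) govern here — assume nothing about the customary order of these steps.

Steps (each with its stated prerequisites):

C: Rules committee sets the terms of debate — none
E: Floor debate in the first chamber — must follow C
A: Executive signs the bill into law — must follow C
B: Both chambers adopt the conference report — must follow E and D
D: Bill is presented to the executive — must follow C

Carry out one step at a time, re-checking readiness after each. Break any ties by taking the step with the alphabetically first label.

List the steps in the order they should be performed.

C A D E B

Only C has no prerequisites, so it is first.
Now A, D and E have their prerequisites met. A has the earlier label, so A next.
D and E are both available; D has the earlier label → D.
Next only E has its prerequisites met → E.
B needed D and E, now all done → B.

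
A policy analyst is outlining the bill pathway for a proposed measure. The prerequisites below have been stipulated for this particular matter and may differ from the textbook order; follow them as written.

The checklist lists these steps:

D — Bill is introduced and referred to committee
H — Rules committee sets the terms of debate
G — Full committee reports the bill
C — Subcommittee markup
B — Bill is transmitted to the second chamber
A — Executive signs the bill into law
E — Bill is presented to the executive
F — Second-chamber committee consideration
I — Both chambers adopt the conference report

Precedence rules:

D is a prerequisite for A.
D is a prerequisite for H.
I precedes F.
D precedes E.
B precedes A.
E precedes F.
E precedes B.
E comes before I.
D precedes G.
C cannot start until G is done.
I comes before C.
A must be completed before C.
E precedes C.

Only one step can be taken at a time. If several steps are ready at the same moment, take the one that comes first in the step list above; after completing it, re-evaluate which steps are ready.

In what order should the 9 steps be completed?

D is the only step with nothing outstanding, so it goes first.
H, G and E are all available; H is listed earlier → H.
G and E are both available; G is listed earlier → G.
E needed D, now all done → E.
Ready: B and I. B is listed earlier → B.
A and I are both available; A is listed earlier → A.
I is the only step now ready → I.
Ready: C and F. C is listed earlier → C.
F needed E and I, now all done → F.

D → H → G → E → B → A → I → C → F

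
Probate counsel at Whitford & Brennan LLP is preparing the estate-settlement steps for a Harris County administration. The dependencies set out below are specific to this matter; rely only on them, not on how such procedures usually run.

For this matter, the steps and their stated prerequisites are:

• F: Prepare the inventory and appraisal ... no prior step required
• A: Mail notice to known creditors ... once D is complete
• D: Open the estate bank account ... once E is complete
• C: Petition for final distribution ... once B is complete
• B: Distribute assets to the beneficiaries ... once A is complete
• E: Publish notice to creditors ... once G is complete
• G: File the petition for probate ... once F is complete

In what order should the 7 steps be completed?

F is the only step with nothing outstanding, so it goes first.
G needed F, now all done → G.
E needed G, now all done → E.
D is the only step now ready → D.
Next only A has its prerequisites met → A.
That leaves B as the only ready step → B.
C needed B, now all done → C.

F G E D A B C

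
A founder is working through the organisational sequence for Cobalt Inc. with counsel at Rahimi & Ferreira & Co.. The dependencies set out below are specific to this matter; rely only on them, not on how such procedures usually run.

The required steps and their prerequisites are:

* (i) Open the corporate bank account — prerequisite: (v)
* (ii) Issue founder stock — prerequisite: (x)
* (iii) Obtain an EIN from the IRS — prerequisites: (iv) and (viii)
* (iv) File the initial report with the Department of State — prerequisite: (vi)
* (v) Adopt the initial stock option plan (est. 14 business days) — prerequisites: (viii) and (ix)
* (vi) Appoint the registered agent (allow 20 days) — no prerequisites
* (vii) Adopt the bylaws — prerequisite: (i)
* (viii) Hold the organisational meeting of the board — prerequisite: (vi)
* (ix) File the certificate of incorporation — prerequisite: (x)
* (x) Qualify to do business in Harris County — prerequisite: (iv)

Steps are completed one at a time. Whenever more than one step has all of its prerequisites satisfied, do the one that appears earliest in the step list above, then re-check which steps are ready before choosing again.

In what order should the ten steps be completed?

(vi) → (iv) → (viii) → (iii) → (x) → (ii) → (ix) → (v) → (i) → (vii)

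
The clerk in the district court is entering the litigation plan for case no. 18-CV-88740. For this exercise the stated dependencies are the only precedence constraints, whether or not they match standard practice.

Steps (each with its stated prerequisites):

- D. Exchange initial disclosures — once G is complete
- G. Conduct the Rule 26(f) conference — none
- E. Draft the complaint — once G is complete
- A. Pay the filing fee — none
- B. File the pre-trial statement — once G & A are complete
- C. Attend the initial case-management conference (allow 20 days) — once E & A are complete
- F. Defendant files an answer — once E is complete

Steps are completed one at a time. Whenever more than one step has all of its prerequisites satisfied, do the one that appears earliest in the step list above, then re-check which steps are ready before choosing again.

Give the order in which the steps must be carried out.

G D E A B C F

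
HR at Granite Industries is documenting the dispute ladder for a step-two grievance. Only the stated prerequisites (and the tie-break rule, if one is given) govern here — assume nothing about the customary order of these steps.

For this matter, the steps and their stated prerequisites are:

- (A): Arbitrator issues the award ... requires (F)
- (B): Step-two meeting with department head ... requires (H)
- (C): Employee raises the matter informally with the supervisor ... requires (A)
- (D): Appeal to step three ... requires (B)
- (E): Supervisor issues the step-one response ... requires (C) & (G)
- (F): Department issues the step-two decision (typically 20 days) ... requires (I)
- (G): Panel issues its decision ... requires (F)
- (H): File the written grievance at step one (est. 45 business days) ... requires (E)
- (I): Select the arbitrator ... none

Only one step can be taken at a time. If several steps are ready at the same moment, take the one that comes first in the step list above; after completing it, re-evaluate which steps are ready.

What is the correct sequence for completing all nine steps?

Only (I) has no prerequisites, so it is first.
(F) needed (I), now all done → (F).
Now (A) and (G) have their prerequisites met. (A) is listed earlier, so (A) next.
(C) now also ready, so the ready set is {(C), (G)}; (C) is listed earlier → (C).
Next only (G) has its prerequisites met → (G).
That leaves (E) as the only ready step → (E).
(H) needed (E), now all done → (H).
(B) is the only step now ready → (B).
(D) needed (B), now all done → (D).

(I), (F), (A), (C), (G), (E), (H), (B), (D)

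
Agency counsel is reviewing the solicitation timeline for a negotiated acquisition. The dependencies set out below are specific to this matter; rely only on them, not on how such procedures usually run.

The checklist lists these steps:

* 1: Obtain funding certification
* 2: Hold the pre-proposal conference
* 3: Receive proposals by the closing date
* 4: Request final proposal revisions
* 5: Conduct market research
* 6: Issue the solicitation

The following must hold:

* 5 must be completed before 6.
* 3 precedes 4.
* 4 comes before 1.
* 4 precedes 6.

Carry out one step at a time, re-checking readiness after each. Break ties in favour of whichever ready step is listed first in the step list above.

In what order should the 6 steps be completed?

Nothing is required for 2, 3 and 5. 2 is listed earlier → 2 first.
Now 3 and 5 have their prerequisites met. 3 is listed earlier, so 3 next.
4 and 5 are both available; 4 is listed earlier → 4.
Ready: 1 and 5. 1 is listed earlier → 1.
That leaves 5 as the only ready step → 5.
Next only 6 has its prerequisites met → 6.

2 3 4 1 5 6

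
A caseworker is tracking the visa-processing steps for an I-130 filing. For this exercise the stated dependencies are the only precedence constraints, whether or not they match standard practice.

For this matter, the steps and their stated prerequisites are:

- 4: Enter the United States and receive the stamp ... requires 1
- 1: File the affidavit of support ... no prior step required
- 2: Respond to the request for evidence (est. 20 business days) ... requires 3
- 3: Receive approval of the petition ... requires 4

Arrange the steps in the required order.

1 → 4 → 3 → 2

1 has no prerequisites → 1 first.
Next only 4 has its prerequisites met → 4.
Next only 3 has its prerequisites met → 3.
That leaves 2 as the only ready step → 2.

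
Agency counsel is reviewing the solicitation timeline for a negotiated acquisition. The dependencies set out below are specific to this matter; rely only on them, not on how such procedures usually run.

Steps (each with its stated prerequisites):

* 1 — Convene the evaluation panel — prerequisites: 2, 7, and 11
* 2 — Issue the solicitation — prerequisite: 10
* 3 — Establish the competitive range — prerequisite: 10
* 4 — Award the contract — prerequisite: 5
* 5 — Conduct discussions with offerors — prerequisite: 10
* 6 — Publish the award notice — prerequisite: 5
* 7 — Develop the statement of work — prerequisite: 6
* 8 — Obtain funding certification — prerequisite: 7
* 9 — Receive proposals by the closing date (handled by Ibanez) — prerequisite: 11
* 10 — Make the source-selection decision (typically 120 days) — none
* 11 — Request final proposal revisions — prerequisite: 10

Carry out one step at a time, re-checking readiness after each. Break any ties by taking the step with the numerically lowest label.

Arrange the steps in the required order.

10, 2, 3, 5, 4, 6, 7, 8, 11, 1, 9

Only 10 has no prerequisites, so it is first.
2, 3, 5 and 11 are all available; 2 has the earlier label → 2.
3, 5 and 11 are all available; 3 has the earlier label → 3.
Ready: 5 and 11. 5 has the earlier label → 5.
4 and 6 now also ready, so the ready set is {4, 6, 11}; 4 has the earlier label → 4.
6 and 11 are both available; 6 has the earlier label → 6.
7 now also ready, so the ready set is {7, 11}; 7 has the earlier label → 7.
8 and 11 are both available; 8 has the earlier label → 8.
11 is the only step now ready → 11.
1 and 9 are both available; 1 has the earlier label → 1.
9 is the only step now ready → 9.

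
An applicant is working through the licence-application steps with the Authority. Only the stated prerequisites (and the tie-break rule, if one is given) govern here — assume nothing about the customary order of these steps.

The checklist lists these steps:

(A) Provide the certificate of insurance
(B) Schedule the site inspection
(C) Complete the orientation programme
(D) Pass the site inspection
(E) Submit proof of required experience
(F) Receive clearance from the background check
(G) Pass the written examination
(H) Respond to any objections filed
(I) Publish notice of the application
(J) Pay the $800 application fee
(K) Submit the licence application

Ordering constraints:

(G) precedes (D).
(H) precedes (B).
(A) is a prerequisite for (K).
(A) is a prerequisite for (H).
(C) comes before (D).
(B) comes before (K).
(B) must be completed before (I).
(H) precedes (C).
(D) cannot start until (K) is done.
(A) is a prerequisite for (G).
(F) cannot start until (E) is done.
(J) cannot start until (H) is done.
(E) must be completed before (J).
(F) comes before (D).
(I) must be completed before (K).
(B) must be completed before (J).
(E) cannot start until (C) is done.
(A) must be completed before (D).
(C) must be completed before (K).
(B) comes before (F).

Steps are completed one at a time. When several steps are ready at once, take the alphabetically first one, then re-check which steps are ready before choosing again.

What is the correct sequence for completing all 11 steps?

(A) (G) (H) (B) (C) (E) (F) (I) (J) (K) (D)

(A) has no prerequisites → (A) first.
(G) and (H) are both available; (G) has the earlier label → (G).
(H) needed (A), now all done → (H).
Now (B) and (C) have their prerequisites met. (B) has the earlier label, so (B) next.
(I) now also ready, so the ready set is {(C), (I)}; (C) has the earlier label → (C).
(E) now also ready, so the ready set is {(E), (I)}; (E) has the earlier label → (E).
Ready: (F), (I) and (J). (F) has the earlier label → (F).
Ready: (I) and (J). (I) has the earlier label → (I).
Ready: (J) and (K). (J) has the earlier label → (J).
That leaves (K) as the only ready step → (K).
That leaves (D) as the only ready step → (D).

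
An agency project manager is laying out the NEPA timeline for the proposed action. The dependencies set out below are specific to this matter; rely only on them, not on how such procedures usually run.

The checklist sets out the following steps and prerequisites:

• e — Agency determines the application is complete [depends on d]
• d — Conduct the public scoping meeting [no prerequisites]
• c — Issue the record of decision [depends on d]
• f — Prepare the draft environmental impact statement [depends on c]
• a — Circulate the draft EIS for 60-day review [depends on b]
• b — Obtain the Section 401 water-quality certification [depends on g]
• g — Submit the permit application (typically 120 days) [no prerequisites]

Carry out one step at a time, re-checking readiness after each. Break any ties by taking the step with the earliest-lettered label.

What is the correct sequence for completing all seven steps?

d → c → e → f → g → b → a

d and g have no prerequisites; d has the earlier label, so d is first.
c, e and g are all available; c has the earlier label → c.
Now e, f and g have their prerequisites met. e has the earlier label, so e next.
f and g are both available; f has the earlier label → f.
That leaves g as the only ready step → g.
Next only b has its prerequisites met → b.
a needed b, now all done → a.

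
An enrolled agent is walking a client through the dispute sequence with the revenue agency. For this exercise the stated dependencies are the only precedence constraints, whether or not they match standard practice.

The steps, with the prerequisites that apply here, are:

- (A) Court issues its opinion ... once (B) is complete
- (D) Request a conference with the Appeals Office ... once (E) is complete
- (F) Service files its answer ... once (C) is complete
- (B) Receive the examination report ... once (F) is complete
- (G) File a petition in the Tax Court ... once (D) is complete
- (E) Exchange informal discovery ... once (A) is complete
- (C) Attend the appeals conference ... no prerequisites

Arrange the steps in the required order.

(C) (F) (B) (A) (E) (D) (G)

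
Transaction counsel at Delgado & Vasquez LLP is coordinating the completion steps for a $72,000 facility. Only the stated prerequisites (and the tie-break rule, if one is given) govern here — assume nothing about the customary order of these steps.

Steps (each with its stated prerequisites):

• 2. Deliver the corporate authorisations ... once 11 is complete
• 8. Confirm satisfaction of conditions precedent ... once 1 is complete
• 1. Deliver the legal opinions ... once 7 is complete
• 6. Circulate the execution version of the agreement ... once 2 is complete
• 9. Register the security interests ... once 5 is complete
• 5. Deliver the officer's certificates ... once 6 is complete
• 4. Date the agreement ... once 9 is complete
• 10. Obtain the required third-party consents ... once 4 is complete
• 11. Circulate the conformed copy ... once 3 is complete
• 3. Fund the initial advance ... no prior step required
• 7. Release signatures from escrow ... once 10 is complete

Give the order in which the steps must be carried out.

3 has no prerequisites → 3 first.
11 needed 3, now all done → 11.
2 is the only step now ready → 2.
6 needed 2, now all done → 6.
5 needed 6, now all done → 5.
That leaves 9 as the only ready step → 9.
Next only 4 has its prerequisites met → 4.
That leaves 10 as the only ready step → 10.
7 needed 10, now all done → 7.
That leaves 1 as the only ready step → 1.
8 is the only step now ready → 8.

3, 11, 2, 6, 5, 9, 4, 10, 7, 1, 8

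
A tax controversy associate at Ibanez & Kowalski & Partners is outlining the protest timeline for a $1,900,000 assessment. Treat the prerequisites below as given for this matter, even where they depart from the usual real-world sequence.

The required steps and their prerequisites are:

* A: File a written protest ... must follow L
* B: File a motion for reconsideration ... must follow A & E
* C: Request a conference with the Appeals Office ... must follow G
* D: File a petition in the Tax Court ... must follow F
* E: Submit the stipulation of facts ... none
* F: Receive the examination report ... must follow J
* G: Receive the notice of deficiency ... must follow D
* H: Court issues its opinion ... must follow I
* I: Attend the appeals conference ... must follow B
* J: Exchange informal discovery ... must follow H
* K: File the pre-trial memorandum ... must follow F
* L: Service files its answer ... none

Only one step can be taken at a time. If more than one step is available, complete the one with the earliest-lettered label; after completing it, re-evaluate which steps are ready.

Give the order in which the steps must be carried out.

E and L have no prerequisites; E has the earlier label, so E is first.
That leaves L as the only ready step → L.
A needed L, now all done → A.
B needed A and E, now all done → B.
I is the only step now ready → I.
H needed I, now all done → H.
J is the only step now ready → J.
F needed J, now all done → F.
D and K are both available; D has the earlier label → D.
Ready: G and K. G has the earlier label → G.
Ready: C and K. C has the earlier label → C.
K needed F, now all done → K.

E L A B I H J F D G C K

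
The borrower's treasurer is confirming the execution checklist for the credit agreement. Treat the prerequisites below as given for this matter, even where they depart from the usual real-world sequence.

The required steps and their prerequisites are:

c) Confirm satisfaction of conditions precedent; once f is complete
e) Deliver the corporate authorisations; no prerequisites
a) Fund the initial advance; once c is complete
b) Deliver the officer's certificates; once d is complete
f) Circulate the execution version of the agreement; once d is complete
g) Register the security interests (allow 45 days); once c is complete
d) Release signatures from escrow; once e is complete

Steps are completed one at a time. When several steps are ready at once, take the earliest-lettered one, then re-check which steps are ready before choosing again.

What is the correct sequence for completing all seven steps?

e, d, b, f, c, a, g

Only e has no prerequisites, so it is first.
That leaves d as the only ready step → d.
b and f are both available; b has the earlier label → b.
f needed d, now all done → f.
c is the only step now ready → c.
Now a and g have their prerequisites met. a has the earlier label, so a next.
g is the only step now ready → g.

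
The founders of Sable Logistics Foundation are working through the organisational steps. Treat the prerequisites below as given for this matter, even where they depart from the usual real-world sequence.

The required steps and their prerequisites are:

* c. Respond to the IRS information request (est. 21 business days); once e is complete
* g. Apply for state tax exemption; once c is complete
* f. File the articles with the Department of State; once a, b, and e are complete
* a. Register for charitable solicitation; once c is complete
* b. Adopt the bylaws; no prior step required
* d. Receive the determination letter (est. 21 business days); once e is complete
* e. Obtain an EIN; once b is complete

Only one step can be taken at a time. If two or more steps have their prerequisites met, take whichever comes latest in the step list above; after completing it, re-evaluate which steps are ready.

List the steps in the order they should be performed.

b is the only step with nothing outstanding, so it goes first.
e needed b, now all done → e.
Ready: d and c. d is listed later → d.
c is the only step now ready → c.
Now a and g have their prerequisites met. a is listed later, so a next.
f now also ready, so the ready set is {f, g}; f is listed later → f.
That leaves g as the only ready step → g.

b e d c a f g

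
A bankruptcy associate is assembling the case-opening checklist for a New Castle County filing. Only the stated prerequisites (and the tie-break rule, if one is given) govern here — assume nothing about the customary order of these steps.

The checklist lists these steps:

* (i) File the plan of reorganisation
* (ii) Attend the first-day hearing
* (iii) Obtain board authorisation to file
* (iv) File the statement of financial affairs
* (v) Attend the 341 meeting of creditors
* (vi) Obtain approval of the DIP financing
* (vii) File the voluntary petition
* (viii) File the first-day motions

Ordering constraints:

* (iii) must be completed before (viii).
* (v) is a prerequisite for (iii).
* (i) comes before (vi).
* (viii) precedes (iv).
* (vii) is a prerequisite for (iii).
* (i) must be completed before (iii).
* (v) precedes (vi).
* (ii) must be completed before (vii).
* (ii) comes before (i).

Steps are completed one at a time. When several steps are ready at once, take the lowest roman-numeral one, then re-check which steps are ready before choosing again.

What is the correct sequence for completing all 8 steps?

Nothing is required for (ii) and (v). (ii) has the earlier label → (ii) first.
(i), (v) and (vii) are all available; (i) has the earlier label → (i).
Ready: (v) and (vii). (v) has the earlier label → (v).
Ready: (vi) and (vii). (vi) has the earlier label → (vi).
(vii) needed (ii), now all done → (vii).
Next only (iii) has its prerequisites met → (iii).
(viii) is the only step now ready → (viii).
That leaves (iv) as the only ready step → (iv).

(ii), (i), (v), (vi), (vii), (iii), (viii), (iv)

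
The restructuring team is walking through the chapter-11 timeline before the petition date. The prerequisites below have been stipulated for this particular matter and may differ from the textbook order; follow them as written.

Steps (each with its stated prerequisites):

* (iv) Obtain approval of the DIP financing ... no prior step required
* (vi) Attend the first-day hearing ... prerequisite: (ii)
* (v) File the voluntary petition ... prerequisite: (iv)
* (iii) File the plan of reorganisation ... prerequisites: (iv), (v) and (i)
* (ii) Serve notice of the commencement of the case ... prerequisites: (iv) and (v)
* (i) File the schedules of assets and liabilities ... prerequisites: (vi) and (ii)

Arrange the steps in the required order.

Only (iv) has no prerequisites, so it is first.
Next only (v) has its prerequisites met → (v).
That leaves (ii) as the only ready step → (ii).
Next only (vi) has its prerequisites met → (vi).
Next only (i) has its prerequisites met → (i).
(iii) needed (iv), (v) and (i), now all done → (iii).

(iv) (v) (ii) (vi) (i) (iii)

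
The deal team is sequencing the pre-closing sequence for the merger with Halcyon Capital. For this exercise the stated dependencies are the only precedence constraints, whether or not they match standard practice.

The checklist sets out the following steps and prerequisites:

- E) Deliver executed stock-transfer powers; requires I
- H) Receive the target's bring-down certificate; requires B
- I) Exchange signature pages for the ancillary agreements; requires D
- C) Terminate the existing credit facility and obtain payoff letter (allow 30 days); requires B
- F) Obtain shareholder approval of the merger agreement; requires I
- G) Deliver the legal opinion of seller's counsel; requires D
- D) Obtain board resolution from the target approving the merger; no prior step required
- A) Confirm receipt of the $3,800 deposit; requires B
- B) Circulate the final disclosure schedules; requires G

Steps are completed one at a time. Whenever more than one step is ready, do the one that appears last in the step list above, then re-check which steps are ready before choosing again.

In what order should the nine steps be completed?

D G B A C I F H E

D has no prerequisites → D first.
Ready: G and I. G is listed later → G.
Now B and I have their prerequisites met. B is listed later, so B next.
Now A, C, I and H have their prerequisites met. A is listed later, so A next.
Now C, I and H have their prerequisites met. C is listed later, so C next.
Ready: I and H. I is listed later → I.
Now F, H and E have their prerequisites met. F is listed later, so F next.
Now H and E have their prerequisites met. H is listed later, so H next.
That leaves E as the only ready step → E.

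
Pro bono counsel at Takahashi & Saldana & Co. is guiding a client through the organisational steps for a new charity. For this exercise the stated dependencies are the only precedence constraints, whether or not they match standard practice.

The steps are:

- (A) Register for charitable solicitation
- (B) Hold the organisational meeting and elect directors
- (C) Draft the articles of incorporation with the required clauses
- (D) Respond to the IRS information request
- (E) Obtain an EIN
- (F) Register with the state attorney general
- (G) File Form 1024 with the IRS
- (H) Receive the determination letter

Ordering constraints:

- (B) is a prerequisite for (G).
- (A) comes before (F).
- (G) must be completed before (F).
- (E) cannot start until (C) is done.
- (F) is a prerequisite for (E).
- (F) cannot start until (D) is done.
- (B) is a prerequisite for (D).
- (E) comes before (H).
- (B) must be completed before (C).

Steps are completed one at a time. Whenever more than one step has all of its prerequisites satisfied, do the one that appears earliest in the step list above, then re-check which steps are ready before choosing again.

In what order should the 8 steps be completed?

(A) → (B) → (C) → (D) → (G) → (F) → (E) → (H)

(A) and (B) have no prerequisites; (A) is listed earlier, so (A) is first.
(B) is the only step now ready → (B).
(C), (D) and (G) are all available; (C) is listed earlier → (C).
Now (D) and (G) have their prerequisites met. (D) is listed earlier, so (D) next.
(G) needed (B), now all done → (G).
(F) needed (A), (D) and (G), now all done → (F).
(E) needed (C) and (F), now all done → (E).
(H) is the only step now ready → (H).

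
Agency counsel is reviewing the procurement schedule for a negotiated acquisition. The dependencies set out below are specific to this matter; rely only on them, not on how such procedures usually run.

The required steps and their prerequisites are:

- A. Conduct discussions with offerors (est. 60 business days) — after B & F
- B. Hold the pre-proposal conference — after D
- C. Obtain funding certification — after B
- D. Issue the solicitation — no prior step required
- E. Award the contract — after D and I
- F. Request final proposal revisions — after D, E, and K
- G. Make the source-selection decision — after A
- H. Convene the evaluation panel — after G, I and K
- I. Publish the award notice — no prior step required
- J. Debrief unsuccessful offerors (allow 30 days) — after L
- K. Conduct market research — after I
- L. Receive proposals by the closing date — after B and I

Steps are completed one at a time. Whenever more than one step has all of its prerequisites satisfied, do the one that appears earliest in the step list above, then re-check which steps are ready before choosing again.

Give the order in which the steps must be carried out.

D → B → C → I → E → K → F → A → G → H → L → J

D and I have no prerequisites; D is listed earlier, so D is first.
B now also ready, so the ready set is {B, I}; B is listed earlier → B.
C now also ready, so the ready set is {C, I}; C is listed earlier → C.
That leaves I as the only ready step → I.
E, K and L are all available; E is listed earlier → E.
Now K and L have their prerequisites met. K is listed earlier, so K next.
F now also ready, so the ready set is {F, L}; F is listed earlier → F.
A now also ready, so the ready set is {A, L}; A is listed earlier → A.
Ready: G and L. G is listed earlier → G.
H now also ready, so the ready set is {H, L}; H is listed earlier → H.
That leaves L as the only ready step → L.
Next only J has its prerequisites met → J.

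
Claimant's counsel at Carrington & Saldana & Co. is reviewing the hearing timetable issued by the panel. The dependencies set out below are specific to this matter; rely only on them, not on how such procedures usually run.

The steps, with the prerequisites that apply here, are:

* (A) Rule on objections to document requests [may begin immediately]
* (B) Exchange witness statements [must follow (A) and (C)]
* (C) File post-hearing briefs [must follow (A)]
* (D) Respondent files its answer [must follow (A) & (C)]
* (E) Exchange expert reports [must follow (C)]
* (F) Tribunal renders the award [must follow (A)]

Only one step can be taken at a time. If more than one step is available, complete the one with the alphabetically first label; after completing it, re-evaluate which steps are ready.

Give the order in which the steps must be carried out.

Only (A) has no prerequisites, so it is first.
Ready: (C) and (F). (C) has the earlier label → (C).
(B), (D), (E) and (F) are all available; (B) has the earlier label → (B).
(D), (E) and (F) are all available; (D) has the earlier label → (D).
Ready: (E) and (F). (E) has the earlier label → (E).
Next only (F) has its prerequisites met → (F).

(A), (C), (B), (D), (E), (F)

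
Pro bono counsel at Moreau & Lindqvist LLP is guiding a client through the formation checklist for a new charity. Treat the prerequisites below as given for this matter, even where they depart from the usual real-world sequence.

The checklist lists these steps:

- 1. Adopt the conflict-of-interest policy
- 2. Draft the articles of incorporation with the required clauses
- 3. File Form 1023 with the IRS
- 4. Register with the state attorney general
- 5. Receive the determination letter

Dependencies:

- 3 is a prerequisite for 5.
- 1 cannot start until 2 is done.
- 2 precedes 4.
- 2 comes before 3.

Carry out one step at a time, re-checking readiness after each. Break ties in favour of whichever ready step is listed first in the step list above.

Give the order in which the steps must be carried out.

2, 1, 3, 4, 5

2 has no prerequisites → 2 first.
Ready: 1, 3 and 4. 1 is listed earlier → 1.
Now 3 and 4 have their prerequisites met. 3 is listed earlier, so 3 next.
5 now also ready, so the ready set is {4, 5}; 4 is listed earlier → 4.
5 needed 3, now all done → 5.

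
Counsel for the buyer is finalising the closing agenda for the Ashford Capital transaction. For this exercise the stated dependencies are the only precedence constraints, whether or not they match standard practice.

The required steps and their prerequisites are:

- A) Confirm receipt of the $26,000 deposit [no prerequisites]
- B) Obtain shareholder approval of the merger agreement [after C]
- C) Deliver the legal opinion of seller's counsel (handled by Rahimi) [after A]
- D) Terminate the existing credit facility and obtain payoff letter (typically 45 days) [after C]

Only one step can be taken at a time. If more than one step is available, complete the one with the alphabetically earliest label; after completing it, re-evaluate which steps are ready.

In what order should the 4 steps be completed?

A C B D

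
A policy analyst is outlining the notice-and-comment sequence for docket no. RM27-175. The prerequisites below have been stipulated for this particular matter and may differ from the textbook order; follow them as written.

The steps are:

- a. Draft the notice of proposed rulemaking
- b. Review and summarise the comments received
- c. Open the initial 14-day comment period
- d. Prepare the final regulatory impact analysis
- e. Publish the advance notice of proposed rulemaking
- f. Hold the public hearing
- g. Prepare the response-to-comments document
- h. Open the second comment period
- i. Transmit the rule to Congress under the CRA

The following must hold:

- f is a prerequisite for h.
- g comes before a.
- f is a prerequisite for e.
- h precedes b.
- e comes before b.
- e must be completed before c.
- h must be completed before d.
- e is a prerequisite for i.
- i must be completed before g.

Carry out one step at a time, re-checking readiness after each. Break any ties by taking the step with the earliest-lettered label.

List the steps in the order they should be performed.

f e c h b d i g a

f is the only step with nothing outstanding, so it goes first.
Now e and h have their prerequisites met. e has the earlier label, so e next.
c and i now also ready, so the ready set is {c, h, i}; c has the earlier label → c.
Ready: h and i. h has the earlier label → h.
Now b, d and i have their prerequisites met. b has the earlier label, so b next.
d and i are both available; d has the earlier label → d.
i needed e, now all done → i.
Next only g has its prerequisites met → g.
That leaves a as the only ready step → a.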